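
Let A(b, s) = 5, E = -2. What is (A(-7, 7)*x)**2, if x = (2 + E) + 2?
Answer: 100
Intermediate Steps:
x = 2 (x = (2 - 2) + 2 = 0 + 2 = 2)
(A(-7, 7)*x)**2 = (5*2)**2 = 10**2 = 100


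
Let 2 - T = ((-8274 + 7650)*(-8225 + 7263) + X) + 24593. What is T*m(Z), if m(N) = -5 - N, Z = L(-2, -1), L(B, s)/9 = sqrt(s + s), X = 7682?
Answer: 3162805 + 5693049*I*sqrt(2) ≈ 3.1628e+6 + 8.0512e+6*I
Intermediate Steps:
L(B, s) = 9*sqrt(2)*sqrt(s) (L(B, s) = 9*sqrt(s + s) = 9*sqrt(2*s) = 9*(sqrt(2)*sqrt(s)) = 9*sqrt(2)*sqrt(s))
Z = 9*I*sqrt(2) (Z = 9*sqrt(2)*sqrt(-1) = 9*sqrt(2)*I = 9*I*sqrt(2) ≈ 12.728*I)
T = -632561 (T = 2 - (((-8274 + 7650)*(-8225 + 7263) + 7682) + 24593) = 2 - ((-624*(-962) + 7682) + 24593) = 2 - ((600288 + 7682) + 24593) = 2 - (607970 + 24593) = 2 - 1*632563 = 2 - 632563 = -632561)
T*m(Z) = -632561*(-5 - 9*I*sqrt(2)) = 3162805 + 5693049*I*sqrt(2)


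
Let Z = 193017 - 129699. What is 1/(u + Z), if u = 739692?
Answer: 1/803010 ≈ 1.2453e-6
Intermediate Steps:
Z = 63318
1/(u + Z) = 1/(739692 + 63318) = 1/803010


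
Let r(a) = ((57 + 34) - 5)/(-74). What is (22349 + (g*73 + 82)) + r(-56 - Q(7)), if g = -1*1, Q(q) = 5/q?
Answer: 827203/37 ≈ 22357.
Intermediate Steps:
r(a) = -43/37 (r(a) = (91 - 5)*(-1/74) = 86*(-1/74) = -43/37)
g = -1
(22349 + (g*73 + 82)) + r(-56 - Q(7)) = (22349 + (-1*73 + 82)) - 43/37 = (22349 + (-73 + 82)) - 43/37 = (22349 + 9) - 43/37 = 22358 - 43/37 = 827203/37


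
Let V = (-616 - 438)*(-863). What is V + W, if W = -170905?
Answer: 738697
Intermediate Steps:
V = 909602 (V = -1054*(-863) = 909602)
V + W = 909602 - 170905 = 738697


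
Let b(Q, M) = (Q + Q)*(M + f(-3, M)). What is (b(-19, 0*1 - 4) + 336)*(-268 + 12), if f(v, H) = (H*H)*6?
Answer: 808960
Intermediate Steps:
f(v, H) = 6*H**2 (f(v, H) = H**2*6 = 6*H**2)
b(Q, M) = 2*Q*(M + 6*M**2) (b(Q, M) = (Q + Q)*(M + 6*M**2) = (2*Q)*(M + 6*M**2) = 2*Q*(M + 6*M**2))
(b(-19, 0*1 - 4) + 336)*(-268 + 12) = (2*(0*1 - 4)*(-19)*(1 + 6*(0*1 - 4)) + 336)*(-268 + 12) = (2*(0 - 4)*(-19)*(1 + 6*(0 - 4)) + 336)*(-256) = (2*(-4)*(-19)*(1 + 6*(-4)) + 336)*(-256) = (2*(-4)*(-19)*(1 - 24) + 336)*(-256) = (2*(-4)*(-19)*(-23) + 336)*(-256) = (-3496 + 336)*(-256) = -3160*(-256) = 808960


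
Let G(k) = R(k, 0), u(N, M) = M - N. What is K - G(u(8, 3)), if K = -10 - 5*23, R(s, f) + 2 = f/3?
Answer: -123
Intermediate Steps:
R(s, f) = -2 + f/3
K = -125 (K = -10 - 115 = -125)
G(k) = -2 (G(k) = -2 + (⅓)*0 = -2 + 0 = -2)
K - G(u(8, 3)) = -125 - 1*(-2) = -125 + 2 = -123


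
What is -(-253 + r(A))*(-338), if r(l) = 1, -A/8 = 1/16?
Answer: -85176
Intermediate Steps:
A = -½ (A = -8/16 = -8*1/16 = -½ ≈ -0.50000)
-(-253 + r(A))*(-338) = -(-253 + 1)*(-338) = -(-252)*(-338) = -1*85176 = -85176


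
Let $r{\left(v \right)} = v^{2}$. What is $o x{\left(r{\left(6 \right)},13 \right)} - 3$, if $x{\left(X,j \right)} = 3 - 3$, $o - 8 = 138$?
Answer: $-3$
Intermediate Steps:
$o = 146$ ($o = 8 + 138 = 146$)
$x{\left(X,j \right)} = 0$
$o x{\left(r{\left(6 \right)},13 \right)} - 3 = 146 \cdot 0 - 3 = 0 - 3 = -3$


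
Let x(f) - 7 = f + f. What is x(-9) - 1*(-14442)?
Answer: 14431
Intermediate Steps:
x(f) = 7 + 2*f (x(f) = 7 + (f + f) = 7 + 2*f)
x(-9) - 1*(-14442) = (7 + 2*(-9)) - 1*(-14442) = (7 - 18) + 14442 = -11 + 14442 = 14431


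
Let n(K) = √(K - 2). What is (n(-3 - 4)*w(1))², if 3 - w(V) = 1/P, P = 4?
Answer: -1089/16 ≈ -68.063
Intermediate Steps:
w(V) = 11/4 (w(V) = 3 - 1/4 = 3 - 1*¼ = 3 - ¼ = 11/4)
n(K) = √(-2 + K)
(n(-3 - 4)*w(1))² = (√(-2 + (-3 - 4))*(11/4))² = (√(-2 - 7)*(11/4))² = (√(-9)*(11/4))² = ((3*I)*(11/4))² = (33*I/4)² = -1089/16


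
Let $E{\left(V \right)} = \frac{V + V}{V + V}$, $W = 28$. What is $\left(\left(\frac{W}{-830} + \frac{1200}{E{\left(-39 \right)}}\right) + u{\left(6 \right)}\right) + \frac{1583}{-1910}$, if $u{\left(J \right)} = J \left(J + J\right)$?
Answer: $\frac{201513423}{158530} \approx 1271.1$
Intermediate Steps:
$u{\left(J \right)} = 2 J^{2}$ ($u{\left(J \right)} = J 2 J = 2 J^{2}$)
$E{\left(V \right)} = 1$ ($E{\left(V \right)} = \frac{2 V}{2 V} = 2 V \frac{1}{2 V} = 1$)
$\left(\left(\frac{W}{-830} + \frac{1200}{E{\left(-39 \right)}}\right) + u{\left(6 \right)}\right) + \frac{1583}{-1910} = \left(\left(\frac{28}{-830} + \frac{1200}{1}\right) + 2 \cdot 6^{2}\right) + \frac{1583}{-1910} = \left(\left(28 \left(- \frac{1}{830}\right) + 1200 \cdot 1\right) + 2 \cdot 36\right) + 1583 \left(- \frac{1}{1910}\right) = \left(\left(- \frac{14}{415} + 1200\right) + 72\right) - \frac{1583}{1910} = \left(\frac{497986}{415} + 72\right) - \frac{1583}{1910} = \frac{527866}{415} - \frac{1583}{1910} = \frac{201513423}{158530}$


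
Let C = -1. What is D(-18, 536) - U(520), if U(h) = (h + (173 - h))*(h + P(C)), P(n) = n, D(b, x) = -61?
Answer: -89848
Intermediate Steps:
U(h) = -173 + 173*h (U(h) = (h + (173 - h))*(h - 1) = 173*(-1 + h) = -173 + 173*h)
D(-18, 536) - U(520) = -61 - (-173 + 173*520) = -61 - (-173 + 89960) = -61 - 1*89787 = -61 - 89787 = -89848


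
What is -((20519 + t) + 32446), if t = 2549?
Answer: -55514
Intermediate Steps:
-((20519 + t) + 32446) = -((20519 + 2549) + 32446) = -(23068 + 32446) = -1*55514 = -55514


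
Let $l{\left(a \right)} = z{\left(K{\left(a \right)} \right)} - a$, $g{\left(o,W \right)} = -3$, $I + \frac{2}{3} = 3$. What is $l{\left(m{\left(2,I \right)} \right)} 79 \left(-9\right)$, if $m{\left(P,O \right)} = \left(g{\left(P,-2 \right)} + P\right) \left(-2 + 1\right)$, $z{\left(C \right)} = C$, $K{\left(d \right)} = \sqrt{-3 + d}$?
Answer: $711 - 711 i \sqrt{2} \approx 711.0 - 1005.5 i$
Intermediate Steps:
$I = \frac{7}{3}$ ($I = - \frac{2}{3} + 3 = \frac{7}{3} \approx 2.3333$)
$m{\left(P,O \right)} = 3 - P$ ($m{\left(P,O \right)} = \left(-3 + P\right) \left(-2 + 1\right) = \left(-3 + P\right) \left(-1\right) = 3 - P$)
$l{\left(a \right)} = \sqrt{-3 + a} - a$
$l{\left(m{\left(2,I \right)} \right)} 79 \left(-9\right) = \left(\sqrt{-3 + \left(3 - 2\right)} - \left(3 - 2\right)\right) 79 \left(-9\right) = \left(\sqrt{-3 + 1} - 1\right) 79 \left(-9\right) = \left(\sqrt{-2} - 1\right) 79 \left(-9\right) = \left(i \sqrt{2} - 1\right) 79 \left(-9\right) = \left(-1 + i \sqrt{2}\right) 79 \left(-9\right) = \left(-79 + 79 i \sqrt{2}\right) \left(-9\right) = 711 - 711 i \sqrt{2}$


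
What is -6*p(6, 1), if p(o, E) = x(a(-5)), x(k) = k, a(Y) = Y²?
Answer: -150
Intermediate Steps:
p(o, E) = 25 (p(o, E) = (-5)² = 25)
-6*p(6, 1) = -6*25 = -150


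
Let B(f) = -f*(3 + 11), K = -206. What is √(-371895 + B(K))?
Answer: I*√369011 ≈ 607.46*I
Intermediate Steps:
B(f) = -14*f (B(f) = -f*14 = -14*f)
√(-371895 + B(K)) = √(-371895 - 14*(-206)) = √(-371895 + 2884) = √(-369011) = I*√369011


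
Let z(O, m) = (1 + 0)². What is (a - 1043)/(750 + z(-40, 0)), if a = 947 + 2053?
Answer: 1957/751 ≈ 2.6059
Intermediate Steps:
a = 3000
z(O, m) = 1 (z(O, m) = 1² = 1)
(a - 1043)/(750 + z(-40, 0)) = (3000 - 1043)/(750 + 1) = 1957/751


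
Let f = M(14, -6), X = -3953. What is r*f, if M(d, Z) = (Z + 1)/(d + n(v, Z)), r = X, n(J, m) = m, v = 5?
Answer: 19765/8 ≈ 2470.6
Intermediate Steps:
r = -3953
M(d, Z) = (1 + Z)/(Z + d) (M(d, Z) = (Z + 1)/(d + Z) = (1 + Z)/(Z + d))
f = -5/8 (f = (1 - 6)/(-6 + 14) = -5/8 ≈ -0.62500)
r*f = -3953*(-5/8) = 19765/8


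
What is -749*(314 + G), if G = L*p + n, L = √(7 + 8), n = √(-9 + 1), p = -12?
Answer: -235186 + 8988*√15 - 1498*I*√2 ≈ -2.0038e+5 - 2118.5*I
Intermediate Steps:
n = 2*I*√2 (n = √(-8) = 2*I*√2 ≈ 2.8284*I)
L = √15 ≈ 3.8730
G = -12*√15 + 2*I*√2 (G = √15*(-12) + 2*I*√2 = -12*√15 + 2*I*√2 ≈ -46.476 + 2.8284*I)
-749*(314 + G) = -749*(314 + (-12*√15 + 2*I*√2)) = -749*(314 - 12*√15 + 2*I*√2) = -235186 + 8988*√15 - 1498*I*√2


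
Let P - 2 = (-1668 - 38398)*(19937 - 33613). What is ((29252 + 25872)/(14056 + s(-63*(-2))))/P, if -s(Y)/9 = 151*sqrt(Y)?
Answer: -27672248/687587164053845 - 56185137*sqrt(14)/4813110148376915 ≈ -8.3923e-8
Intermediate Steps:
s(Y) = -1359*sqrt(Y)
P = 547942618 (P = 2 + (-1668 - 38398)*(19937 - 33613) = 2 - 40066*(-13676) = 2 + 547942616 = 547942618)
((29252 + 25872)/(14056 + s(-63*(-2))))/P = ((29252 + 25872)/(14056 - 1359*3*sqrt(14)))/547942618 = (55124/(14056 - 4077*sqrt(14)))*(1/547942618) = 27562/(273971309*(14056 - 4077*sqrt(14)))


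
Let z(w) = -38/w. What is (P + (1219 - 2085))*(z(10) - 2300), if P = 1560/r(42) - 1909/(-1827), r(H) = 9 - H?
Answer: 211178322317/100485 ≈ 2.1016e+6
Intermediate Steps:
P = -929041/20097 (P = 1560/(9 - 1*42) - 1909/(-1827) = 1560/(9 - 42) - 1909*(-1/1827) = 1560/(-33) + 1909/1827 = 1560*(-1/33) + 1909/1827 = -520/11 + 1909/1827 = -929041/20097 ≈ -46.228)
(P + (1219 - 2085))*(z(10) - 2300) = (-929041/20097 + (1219 - 2085))*(-38/10 - 2300) = (-929041/20097 - 866)*(-38*1/10 - 2300) = -18333043*(-19/5 - 2300)/20097 = -18333043/20097*(-11519/5) = 211178322317/100485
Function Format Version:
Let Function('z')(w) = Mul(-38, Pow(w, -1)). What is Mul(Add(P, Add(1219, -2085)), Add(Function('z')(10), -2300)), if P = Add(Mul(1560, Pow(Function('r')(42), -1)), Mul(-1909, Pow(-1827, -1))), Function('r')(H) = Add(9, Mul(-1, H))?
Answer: Rational(211178322317, 100485) ≈ 2.1016e+6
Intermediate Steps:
P = Rational(-929041, 20097) (P = Add(Mul(1560, Pow(Add(9, Mul(-1, 42)), -1)), Mul(-1909, Pow(-1827, -1))) = Add(Mul(1560, Pow(Add(9, -42), -1)), Mul(-1909, Rational(-1, 1827))) = Add(Mul(1560, Pow(-33, -1)), Rational(1909, 1827)) = Add(Mul(1560, Rational(-1, 33)), Rational(1909, 1827)) = Add(Rational(-520, 11), Rational(1909, 1827)) = Rational(-929041, 20097) ≈ -46.228)
Mul(Add(P, Add(1219, -2085)), Add(Function('z')(10), -2300)) = Mul(Add(Rational(-929041, 20097), Add(1219, -2085)), Add(Mul(-38, Pow(10, -1)), -2300)) = Mul(Add(Rational(-929041, 20097), -866), Add(Mul(-38, Rational(1, 10)), -2300)) = Mul(Rational(-18333043, 20097), Add(Rational(-19, 5), -2300)) = Mul(Rational(-18333043, 20097), Rational(-11519, 5)) = Rational(211178322317, 100485)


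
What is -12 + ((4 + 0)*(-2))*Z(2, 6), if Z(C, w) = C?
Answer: -28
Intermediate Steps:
-12 + ((4 + 0)*(-2))*Z(2, 6) = -12 + ((4 + 0)*(-2))*2 = -12 + (4*(-2))*2 = -12 - 8*2 = -12 - 16 = -28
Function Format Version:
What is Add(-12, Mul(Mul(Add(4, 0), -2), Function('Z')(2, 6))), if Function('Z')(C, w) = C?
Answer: -28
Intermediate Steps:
Add(-12, Mul(Mul(Add(4, 0), -2), Function('Z')(2, 6))) = Add(-12, Mul(Mul(Add(4, 0), -2), 2)) = Add(-12, Mul(Mul(4, -2), 2)) = Add(-12, Mul(-8, 2)) = Add(-12, -16) = -28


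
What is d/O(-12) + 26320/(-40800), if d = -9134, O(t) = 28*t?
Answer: 378983/14280 ≈ 26.539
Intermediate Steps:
d/O(-12) + 26320/(-40800) = -9134/(28*(-12)) + 26320/(-40800) = -9134/(-336) + 26320*(-1/40800) = -9134*(-1/336) - 329/510 = 4567/168 - 329/510 = 378983/14280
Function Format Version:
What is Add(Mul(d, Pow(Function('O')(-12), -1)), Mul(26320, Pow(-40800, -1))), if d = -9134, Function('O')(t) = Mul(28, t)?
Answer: Rational(378983, 14280) ≈ 26.539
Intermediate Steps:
Add(Mul(d, Pow(Function('O')(-12), -1)), Mul(26320, Pow(-40800, -1))) = Add(Mul(-9134, Pow(Mul(28, -12), -1)), Mul(26320, Pow(-40800, -1))) = Add(Mul(-9134, Pow(-336, -1)), Mul(26320, Rational(-1, 40800))) = Add(Mul(-9134, Rational(-1, 336)), Rational(-329, 510)) = Add(Rational(4567, 168), Rational(-329, 510)) = Rational(378983, 14280)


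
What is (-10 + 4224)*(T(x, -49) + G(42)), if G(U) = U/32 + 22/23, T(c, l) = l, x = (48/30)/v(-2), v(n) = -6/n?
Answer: -36234079/184 ≈ -1.9692e+5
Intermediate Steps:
x = 8/15 (x = (48/30)/((-6/(-2))) = (48*(1/30))/((-6*(-½))) = (8/5)/3 = (8/5)*(⅓) = 8/15 ≈ 0.53333)
G(U) = 22/23 + U/32 (G(U) = U*(1/32) + 22*(1/23) = U/32 + 22/23 = 22/23 + U/32)
(-10 + 4224)*(T(x, -49) + G(42)) = (-10 + 4224)*(-49 + (22/23 + (1/32)*42)) = 4214*(-49 + (22/23 + 21/16)) = 4214*(-49 + 835/368) = 4214*(-17197/368) = -36234079/184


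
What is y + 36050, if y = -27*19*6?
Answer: 32972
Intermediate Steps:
y = -3078 (y = -513*6 = -3078)
y + 36050 = -3078 + 36050 = 32972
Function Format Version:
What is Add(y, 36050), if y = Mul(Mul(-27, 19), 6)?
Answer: 32972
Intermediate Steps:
y = -3078 (y = Mul(-513, 6) = -3078)
Add(y, 36050) = Add(-3078, 36050) = 32972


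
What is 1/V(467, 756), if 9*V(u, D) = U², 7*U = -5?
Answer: 441/25 ≈ 17.640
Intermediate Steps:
U = -5/7 (U = (⅐)*(-5) = -5/7 ≈ -0.71429)
V(u, D) = 25/441 (V(u, D) = (-5/7)²/9 = (⅑)*(25/49) = 25/441)
1/V(467, 756) = 1/(25/441) = 441/25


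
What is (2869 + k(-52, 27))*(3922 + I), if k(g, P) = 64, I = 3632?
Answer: 22155882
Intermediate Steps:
(2869 + k(-52, 27))*(3922 + I) = (2869 + 64)*(3922 + 3632) = 2933*7554 = 22155882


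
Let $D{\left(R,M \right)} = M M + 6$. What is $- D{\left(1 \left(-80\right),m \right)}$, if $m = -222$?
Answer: $-49290$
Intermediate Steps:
$D{\left(R,M \right)} = 6 + M^{2}$ ($D{\left(R,M \right)} = M^{2} + 6 = 6 + M^{2}$)
$- D{\left(1 \left(-80\right),m \right)} = - (6 + \left(-222\right)^{2}) = - (6 + 49284) = \left(-1\right) 49290 = -49290$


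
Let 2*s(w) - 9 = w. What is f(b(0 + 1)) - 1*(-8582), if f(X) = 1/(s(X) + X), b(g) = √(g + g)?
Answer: 60076/7 - 2*√2/21 ≈ 8582.2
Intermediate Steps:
b(g) = √2*√g (b(g) = √(2*g) = √2*√g)
s(w) = 9/2 + w/2
f(X) = 1/(9/2 + 3*X/2) (f(X) = 1/((9/2 + X/2) + X) = 1/(9/2 + 3*X/2))
f(b(0 + 1)) - 1*(-8582) = 2/(3*(3 + √2*√(0 + 1))) - 1*(-8582) = 2/(3*(3 + √2*√1)) + 8582 = 2/(3*(3 + √2*1)) + 8582 = 2/(3*(3 + √2)) + 8582 = 8582 + 2/(3*(3 + √2))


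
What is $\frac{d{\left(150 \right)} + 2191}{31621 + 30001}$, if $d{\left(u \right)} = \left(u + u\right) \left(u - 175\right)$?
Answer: $- \frac{5309}{61622} \approx -0.086154$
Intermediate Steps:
$d{\left(u \right)} = 2 u \left(-175 + u\right)$
$\frac{d{\left(150 \right)} + 2191}{31621 + 30001} = \frac{2 \cdot 150 \left(-175 + 150\right) + 2191}{31621 + 30001} = \frac{2 \cdot 150 \left(-25\right) + 2191}{61622} = \left(-7500 + 2191\right) \frac{1}{61622} = \left(-5309\right) \frac{1}{61622} = - \frac{5309}{61622}$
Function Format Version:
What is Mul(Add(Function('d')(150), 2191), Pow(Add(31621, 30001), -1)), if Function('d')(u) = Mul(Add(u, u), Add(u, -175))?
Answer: Rational(-5309, 61622) ≈ -0.086154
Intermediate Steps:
Function('d')(u) = Mul(2, u, Add(-175, u)) (Function('d')(u) = Mul(Mul(2, u), Add(-175, u)) = Mul(2, u, Add(-175, u)))
Mul(Add(Function('d')(150), 2191), Pow(Add(31621, 30001), -1)) = Mul(Add(Mul(2, 150, Add(-175, 150)), 2191), Pow(Add(31621, 30001), -1)) = Mul(Add(Mul(2, 150, -25), 2191), Pow(61622, -1)) = Mul(Add(-7500, 2191), Rational(1, 61622)) = Mul(-5309, Rational(1, 61622)) = Rational(-5309, 61622)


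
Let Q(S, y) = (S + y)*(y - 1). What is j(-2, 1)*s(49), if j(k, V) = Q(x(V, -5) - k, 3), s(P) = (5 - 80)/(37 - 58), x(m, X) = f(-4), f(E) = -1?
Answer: 200/7 ≈ 28.571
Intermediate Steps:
x(m, X) = -1
s(P) = 25/7 (s(P) = -75/(-21) = -75*(-1/21) = 25/7)
Q(S, y) = (-1 + y)*(S + y) (Q(S, y) = (S + y)*(-1 + y) = (-1 + y)*(S + y))
j(k, V) = 4 - 2*k (j(k, V) = 3² - (-1 - k) - 1*3 + (-1 - k)*3 = 9 + (1 + k) - 3 + (-3 - 3*k) = 4 - 2*k)
j(-2, 1)*s(49) = (4 - 2*(-2))*(25/7) = (4 + 4)*(25/7) = 8*(25/7) = 200/7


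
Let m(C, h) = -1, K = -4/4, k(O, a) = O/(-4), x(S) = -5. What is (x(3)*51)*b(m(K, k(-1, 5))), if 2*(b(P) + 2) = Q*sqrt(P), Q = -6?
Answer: 510 + 765*I ≈ 510.0 + 765.0*I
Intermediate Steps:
k(O, a) = -O/4 (k(O, a) = O*(-1/4) = -O/4)
K = -1 (K = -4*1/4 = -1)
b(P) = -2 - 3*sqrt(P) (b(P) = -2 + (-6*sqrt(P))/2 = -2 - 3*sqrt(P))
(x(3)*51)*b(m(K, k(-1, 5))) = (-5*51)*(-2 - 3*I) = -255*(-2 - 3*I) = 510 + 765*I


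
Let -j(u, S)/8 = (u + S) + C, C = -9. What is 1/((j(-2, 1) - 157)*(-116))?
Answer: 1/8932 ≈ 0.00011196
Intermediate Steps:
j(u, S) = 72 - 8*S - 8*u (j(u, S) = -8*((u + S) - 9) = -8*((S + u) - 9) = -8*(-9 + S + u) = 72 - 8*S - 8*u)
1/((j(-2, 1) - 157)*(-116)) = 1/(((72 - 8*1 - 8*(-2)) - 157)*(-116)) = 1/(((72 - 8 + 16) - 157)*(-116)) = 1/((80 - 157)*(-116)) = 1/(-77*(-116)) = 1/8932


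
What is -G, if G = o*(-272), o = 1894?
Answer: 515168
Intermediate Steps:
G = -515168 (G = 1894*(-272) = -515168)
-G = -1*(-515168) = 515168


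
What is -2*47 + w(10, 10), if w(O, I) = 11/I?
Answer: -929/10 ≈ -92.900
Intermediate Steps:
-2*47 + w(10, 10) = -2*47 + 11/10 = -94 + 11*(⅒) = -94 + 11/10 = -929/10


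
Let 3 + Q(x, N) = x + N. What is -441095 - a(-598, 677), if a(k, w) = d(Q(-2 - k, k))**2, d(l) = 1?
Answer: -441096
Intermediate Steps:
Q(x, N) = -3 + N + x (Q(x, N) = -3 + (x + N) = -3 + (N + x) = -3 + N + x)
a(k, w) = 1 (a(k, w) = 1**2 = 1)
-441095 - a(-598, 677) = -441095 - 1*1 = -441095 - 1 = -441096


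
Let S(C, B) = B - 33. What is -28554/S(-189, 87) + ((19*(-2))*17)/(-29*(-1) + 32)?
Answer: -296113/549 ≈ -539.37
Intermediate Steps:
S(C, B) = -33 + B
-28554/S(-189, 87) + ((19*(-2))*17)/(-29*(-1) + 32) = -28554/(-33 + 87) + ((19*(-2))*17)/(-29*(-1) + 32) = -28554/54 + (-38*17)/(29 + 32) = -28554*1/54 - 646/61 = -4759/9 - 646*1/61 = -4759/9 - 646/61 = -296113/549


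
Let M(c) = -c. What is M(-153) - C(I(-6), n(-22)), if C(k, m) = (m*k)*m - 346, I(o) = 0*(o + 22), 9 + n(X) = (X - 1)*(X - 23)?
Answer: 499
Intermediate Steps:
n(X) = -9 + (-1 + X)*(-23 + X) (n(X) = -9 + (X - 1)*(X - 23) = -9 + (-1 + X)*(-23 + X))
I(o) = 0 (I(o) = 0*(22 + o) = 0)
C(k, m) = -346 + k*m**2 (C(k, m) = (k*m)*m - 346 = k*m**2 - 346 = -346 + k*m**2)
M(-153) - C(I(-6), n(-22)) = -1*(-153) - (-346 + 0*(14 + (-22)**2 - 24*(-22))**2) = 153 - (-346 + 0*(14 + 484 + 528)**2) = 153 - (-346 + 0*1026**2) = 153 - (-346 + 0*1052676) = 153 - (-346 + 0) = 153 - 1*(-346) = 153 + 346 = 499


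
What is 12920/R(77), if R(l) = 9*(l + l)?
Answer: 6460/693 ≈ 9.3218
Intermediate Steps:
R(l) = 18*l (R(l) = 9*(2*l) = 18*l)
12920/R(77) = 12920/((18*77)) = 12920/1386 = 12920*(1/1386) = 6460/693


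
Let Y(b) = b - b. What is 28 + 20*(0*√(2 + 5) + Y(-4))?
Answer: 28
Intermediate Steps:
Y(b) = 0
28 + 20*(0*√(2 + 5) + Y(-4)) = 28 + 20*(0*√(2 + 5) + 0) = 28 + 20*(0*√7 + 0) = 28 + 20*(0 + 0) = 28 + 20*0 = 28 + 0 = 28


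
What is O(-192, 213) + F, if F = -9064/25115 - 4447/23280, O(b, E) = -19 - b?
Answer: 4033058371/23387088 ≈ 172.45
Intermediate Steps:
F = -12907853/23387088 (F = -9064*1/25115 - 4447*1/23280 = -9064/25115 - 4447/23280 = -12907853/23387088 ≈ -0.55192)
O(-192, 213) + F = (-19 - 1*(-192)) - 12907853/23387088 = (-19 + 192) - 12907853/23387088 = 173 - 12907853/23387088 = 4033058371/23387088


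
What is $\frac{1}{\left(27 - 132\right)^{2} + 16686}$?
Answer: $\frac{1}{27711} \approx 3.6087 \cdot 10^{-5}$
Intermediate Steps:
$\frac{1}{\left(27 - 132\right)^{2} + 16686} = \frac{1}{\left(-105\right)^{2} + 16686} = \frac{1}{11025 + 16686} = \frac{1}{27711}$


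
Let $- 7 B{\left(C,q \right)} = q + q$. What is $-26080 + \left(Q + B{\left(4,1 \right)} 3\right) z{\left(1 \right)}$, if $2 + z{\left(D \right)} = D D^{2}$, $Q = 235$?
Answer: $- \frac{184199}{7} \approx -26314.0$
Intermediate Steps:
$B{\left(C,q \right)} = - \frac{2 q}{7}$ ($B{\left(C,q \right)} = - \frac{q + q}{7} = - \frac{2 q}{7}$)
$z{\left(D \right)} = -2 + D^{3}$ ($z{\left(D \right)} = -2 + D D^{2} = -2 + D^{3}$)
$-26080 + \left(Q + B{\left(4,1 \right)} 3\right) z{\left(1 \right)} = -26080 + \left(235 + \left(- \frac{2}{7}\right) 1 \cdot 3\right) \left(-2 + 1^{3}\right) = -26080 + \left(235 - \frac{6}{7}\right) \left(-2 + 1\right) = -26080 + \left(235 - \frac{6}{7}\right) \left(-1\right) = -26080 + \frac{1639}{7} \left(-1\right) = -26080 - \frac{1639}{7} = - \frac{184199}{7}$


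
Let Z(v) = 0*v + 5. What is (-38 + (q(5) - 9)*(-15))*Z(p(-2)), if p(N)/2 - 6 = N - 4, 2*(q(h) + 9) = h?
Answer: 1945/2 ≈ 972.50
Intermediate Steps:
q(h) = -9 + h/2
p(N) = 4 + 2*N (p(N) = 12 + 2*(N - 4) = 12 + 2*(-4 + N) = 12 + (-8 + 2*N) = 4 + 2*N)
Z(v) = 5 (Z(v) = 0 + 5 = 5)
(-38 + (q(5) - 9)*(-15))*Z(p(-2)) = (-38 + ((-9 + (1/2)*5) - 9)*(-15))*5 = (-38 + ((-9 + 5/2) - 9)*(-15))*5 = (-38 + (-13/2 - 9)*(-15))*5 = (-38 - 31/2*(-15))*5 = (-38 + 465/2)*5 = (389/2)*5 = 1945/2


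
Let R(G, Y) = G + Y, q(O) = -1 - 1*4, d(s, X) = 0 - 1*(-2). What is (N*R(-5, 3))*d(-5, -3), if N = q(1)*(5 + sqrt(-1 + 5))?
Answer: 140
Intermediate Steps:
d(s, X) = 2 (d(s, X) = 0 + 2 = 2)
q(O) = -5 (q(O) = -1 - 4 = -5)
N = -35 (N = -5*(5 + sqrt(-1 + 5)) = -5*(5 + sqrt(4)) = -5*(5 + 2) = -5*7 = -35)
(N*R(-5, 3))*d(-5, -3) = -35*(-5 + 3)*2 = -35*(-2)*2 = 70*2 = 140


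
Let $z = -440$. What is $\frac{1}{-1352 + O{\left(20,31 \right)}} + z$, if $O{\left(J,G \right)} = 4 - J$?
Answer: $- \frac{601921}{1368} \approx -440.0$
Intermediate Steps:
$\frac{1}{-1352 + O{\left(20,31 \right)}} + z = \frac{1}{-1352 + \left(4 - 20\right)} - 440 = \frac{1}{-1352 - 16} - 440 = \frac{1}{-1368} - 440 = - \frac{1}{1368} - 440 = - \frac{601921}{1368}$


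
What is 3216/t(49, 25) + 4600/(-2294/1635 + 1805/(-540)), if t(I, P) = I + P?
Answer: -9568810968/10335173 ≈ -925.85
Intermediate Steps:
3216/t(49, 25) + 4600/(-2294/1635 + 1805/(-540)) = 3216/(49 + 25) + 4600/(-2294/1635 + 1805/(-540)) = 3216/74 + 4600/(-2294*1/1635 + 1805*(-1/540)) = 3216*(1/74) + 4600/(-2294/1635 - 361/108) = 1608/37 + 4600/(-279329/58860) = 1608/37 + 4600*(-58860/279329) = 1608/37 - 270756000/279329 = -9568810968/10335173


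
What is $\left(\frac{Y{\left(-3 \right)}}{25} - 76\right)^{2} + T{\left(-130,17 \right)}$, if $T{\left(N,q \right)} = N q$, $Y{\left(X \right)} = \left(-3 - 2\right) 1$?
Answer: $\frac{89911}{25} \approx 3596.4$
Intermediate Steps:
$Y{\left(X \right)} = -5$ ($Y{\left(X \right)} = \left(-5\right) 1 = -5$)
$\left(\frac{Y{\left(-3 \right)}}{25} - 76\right)^{2} + T{\left(-130,17 \right)} = \left(- \frac{5}{25} - 76\right)^{2} - 2210 = \left(\left(-5\right) \frac{1}{25} - 76\right)^{2} - 2210 = \left(- \frac{1}{5} - 76\right)^{2} - 2210 = \left(- \frac{381}{5}\right)^{2} - 2210 = \frac{145161}{25} - 2210 = \frac{89911}{25}$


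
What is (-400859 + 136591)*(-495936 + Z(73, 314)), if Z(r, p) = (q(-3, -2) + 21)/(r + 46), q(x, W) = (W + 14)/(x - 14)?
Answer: 265134318865044/2023 ≈ 1.3106e+11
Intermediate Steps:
q(x, W) = (14 + W)/(-14 + x)
Z(r, p) = 345/(17*(46 + r)) (Z(r, p) = ((14 - 2)/(-14 - 3) + 21)/(r + 46) = (12/(-17) + 21)/(46 + r) = (-1/17*12 + 21)/(46 + r) = (-12/17 + 21)/(46 + r) = 345/(17*(46 + r)))
(-400859 + 136591)*(-495936 + Z(73, 314)) = (-400859 + 136591)*(-495936 + 345/(17*(46 + 73))) = -264268*(-495936 + (345/17)/119) = -264268*(-495936 + (345/17)*(1/119)) = -264268*(-495936 + 345/2023) = -264268*(-1003278183/2023) = 265134318865044/2023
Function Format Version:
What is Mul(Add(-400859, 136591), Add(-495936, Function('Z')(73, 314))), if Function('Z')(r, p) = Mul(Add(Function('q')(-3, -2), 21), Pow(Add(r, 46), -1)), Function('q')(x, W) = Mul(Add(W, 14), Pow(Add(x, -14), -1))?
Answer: Rational(265134318865044, 2023) ≈ 1.3106e+11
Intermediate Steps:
Function('q')(x, W) = Mul(Pow(Add(-14, x), -1), Add(14, W)) (Function('q')(x, W) = Mul(Add(14, W), Pow(Add(-14, x), -1)) = Mul(Pow(Add(-14, x), -1), Add(14, W)))
Function('Z')(r, p) = Mul(Rational(345, 17), Pow(Add(46, r), -1)) (Function('Z')(r, p) = Mul(Add(Mul(Pow(Add(-14, -3), -1), Add(14, -2)), 21), Pow(Add(r, 46), -1)) = Mul(Add(Mul(Pow(-17, -1), 12), 21), Pow(Add(46, r), -1)) = Mul(Add(Mul(Rational(-1, 17), 12), 21), Pow(Add(46, r), -1)) = Mul(Add(Rational(-12, 17), 21), Pow(Add(46, r), -1)) = Mul(Rational(345, 17), Pow(Add(46, r), -1)))
Mul(Add(-400859, 136591), Add(-495936, Function('Z')(73, 314))) = Mul(Add(-400859, 136591), Add(-495936, Mul(Rational(345, 17), Pow(Add(46, 73), -1)))) = Mul(-264268, Add(-495936, Mul(Rational(345, 17), Pow(119, -1)))) = Mul(-264268, Add(-495936, Mul(Rational(345, 17), Rational(1, 119)))) = Mul(-264268, Add(-495936, Rational(345, 2023))) = Mul(-264268, Rational(-1003278183, 2023)) = Rational(265134318865044, 2023)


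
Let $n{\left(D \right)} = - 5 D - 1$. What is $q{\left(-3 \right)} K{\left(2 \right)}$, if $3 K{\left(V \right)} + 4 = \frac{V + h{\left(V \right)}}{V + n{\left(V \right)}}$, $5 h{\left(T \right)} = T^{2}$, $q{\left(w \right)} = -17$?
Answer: $\frac{3298}{135} \approx 24.43$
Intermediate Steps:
$n{\left(D \right)} = -1 - 5 D$
$h{\left(T \right)} = \frac{T^{2}}{5}$
$K{\left(V \right)} = - \frac{4}{3} + \frac{V + \frac{V^{2}}{5}}{3 \left(-1 - 4 V\right)}$ ($K{\left(V \right)} = - \frac{4}{3} + \frac{\left(V + \frac{V^{2}}{5}\right) \frac{1}{V - \left(1 + 5 V\right)}}{3} = - \frac{4}{3} + \frac{\left(V + \frac{V^{2}}{5}\right) \frac{1}{-1 - 4 V}}{3} = - \frac{4}{3} + \frac{\frac{1}{-1 - 4 V} \left(V + \frac{V^{2}}{5}\right)}{3} = - \frac{4}{3} + \frac{V + \frac{V^{2}}{5}}{3 \left(-1 - 4 V\right)}$)
$q{\left(-3 \right)} K{\left(2 \right)} = - 17 \frac{-20 - 2^{2} - 170}{15 \left(1 + 4 \cdot 2\right)} = - 17 \frac{-20 - 4 - 170}{15 \left(1 + 8\right)} = - 17 \frac{-20 - 4 - 170}{15 \cdot 9} = - 17 \cdot \frac{1}{15} \cdot \frac{1}{9} \left(-194\right) = \left(-17\right) \left(- \frac{194}{135}\right) = \frac{3298}{135}$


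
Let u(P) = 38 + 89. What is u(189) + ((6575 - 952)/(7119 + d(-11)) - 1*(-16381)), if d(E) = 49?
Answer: 118334967/7168 ≈ 16509.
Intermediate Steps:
u(P) = 127
u(189) + ((6575 - 952)/(7119 + d(-11)) - 1*(-16381)) = 127 + ((6575 - 952)/(7119 + 49) - 1*(-16381)) = 127 + (5623/7168 + 16381) = 127 + 117424631/7168 = 118334967/7168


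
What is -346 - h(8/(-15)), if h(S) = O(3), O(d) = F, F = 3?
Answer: -349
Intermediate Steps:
O(d) = 3
h(S) = 3
-346 - h(8/(-15)) = -346 - 1*3 = -346 - 3 = -349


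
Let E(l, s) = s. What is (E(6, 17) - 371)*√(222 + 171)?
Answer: -354*√393 ≈ -7017.8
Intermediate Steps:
(E(6, 17) - 371)*√(222 + 171) = (17 - 371)*√(222 + 171) = -354*√393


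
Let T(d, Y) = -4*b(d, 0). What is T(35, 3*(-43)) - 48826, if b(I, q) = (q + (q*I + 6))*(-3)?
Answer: -48754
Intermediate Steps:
b(I, q) = -18 - 3*q - 3*I*q (b(I, q) = (q + (I*q + 6))*(-3) = (q + (6 + I*q))*(-3) = (6 + q + I*q)*(-3) = -18 - 3*q - 3*I*q)
T(d, Y) = 72 (T(d, Y) = -4*(-18 - 3*0 - 3*d*0) = -4*(-18 + 0 + 0) = -4*(-18) = 72)
T(35, 3*(-43)) - 48826 = 72 - 48826 = -48754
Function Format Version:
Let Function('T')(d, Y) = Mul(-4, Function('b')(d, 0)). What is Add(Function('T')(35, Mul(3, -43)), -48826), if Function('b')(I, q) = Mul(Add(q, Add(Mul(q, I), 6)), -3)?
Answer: -48754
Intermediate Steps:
Function('b')(I, q) = Add(-18, Mul(-3, q), Mul(-3, I, q)) (Function('b')(I, q) = Mul(Add(q, Add(Mul(I, q), 6)), -3) = Mul(Add(q, Add(6, Mul(I, q))), -3) = Mul(Add(6, q, Mul(I, q)), -3) = Add(-18, Mul(-3, q), Mul(-3, I, q)))
Function('T')(d, Y) = 72 (Function('T')(d, Y) = Mul(-4, Add(-18, Mul(-3, 0), Mul(-3, d, 0))) = Mul(-4, Add(-18, 0, 0)) = Mul(-4, -18) = 72)
Add(Function('T')(35, Mul(3, -43)), -48826) = Add(72, -48826) = -48754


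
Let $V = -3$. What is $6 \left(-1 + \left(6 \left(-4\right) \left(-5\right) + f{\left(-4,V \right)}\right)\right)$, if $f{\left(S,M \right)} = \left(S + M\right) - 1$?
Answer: $666$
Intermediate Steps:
$f{\left(S,M \right)} = -1 + M + S$ ($f{\left(S,M \right)} = \left(M + S\right) - 1 = -1 + M + S$)
$6 \left(-1 + \left(6 \left(-4\right) \left(-5\right) + f{\left(-4,V \right)}\right)\right) = 6 \left(-1 + \left(6 \left(-4\right) \left(-5\right) - 8\right)\right) = 6 \left(-1 - -112\right) = 6 \left(-1 + \left(120 - 8\right)\right) = 6 \left(-1 + 112\right) = 6 \cdot 111 = 666$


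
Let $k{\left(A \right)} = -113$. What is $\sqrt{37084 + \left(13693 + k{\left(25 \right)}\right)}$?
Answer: $2 \sqrt{12666} \approx 225.09$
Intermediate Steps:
$\sqrt{37084 + \left(13693 + k{\left(25 \right)}\right)} = \sqrt{37084 + \left(13693 - 113\right)} = \sqrt{37084 + 13580} = \sqrt{50664} = 2 \sqrt{12666}$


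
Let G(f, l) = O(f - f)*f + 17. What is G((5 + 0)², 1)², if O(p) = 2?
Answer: 4489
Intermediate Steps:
G(f, l) = 17 + 2*f (G(f, l) = 2*f + 17 = 17 + 2*f)
G((5 + 0)², 1)² = (17 + 2*(5 + 0)²)² = (17 + 2*5²)² = (17 + 2*25)² = (17 + 50)² = 67² = 4489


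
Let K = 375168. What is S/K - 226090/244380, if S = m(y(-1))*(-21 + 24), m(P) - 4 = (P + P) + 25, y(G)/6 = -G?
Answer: -1413194573/1528059264 ≈ -0.92483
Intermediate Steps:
y(G) = -6*G (y(G) = 6*(-G) = -6*G)
m(P) = 29 + 2*P (m(P) = 4 + ((P + P) + 25) = 4 + (2*P + 25) = 4 + (25 + 2*P) = 29 + 2*P)
S = 123 (S = (29 + 2*(-6*(-1)))*(-21 + 24) = (29 + 2*6)*3 = (29 + 12)*3 = 41*3 = 123)
S/K - 226090/244380 = 123/375168 - 226090/244380 = 123*(1/375168) - 226090*1/244380 = 41/125056 - 22609/24438 = -1413194573/1528059264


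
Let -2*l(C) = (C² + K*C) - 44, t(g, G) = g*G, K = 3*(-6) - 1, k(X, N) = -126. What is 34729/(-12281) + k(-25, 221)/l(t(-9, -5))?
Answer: -18005021/6914203 ≈ -2.6041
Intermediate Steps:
K = -19 (K = -18 - 1 = -19)
t(g, G) = G*g
l(C) = 22 - C²/2 + 19*C/2 (l(C) = -((C² - 19*C) - 44)/2 = -(-44 + C² - 19*C)/2 = 22 - C²/2 + 19*C/2)
34729/(-12281) + k(-25, 221)/l(t(-9, -5)) = 34729/(-12281) - 126/(22 - (-5*(-9))²/2 + 19*(-5*(-9))/2) = 34729*(-1/12281) - 126/(22 - ½*45² + (19/2)*45) = -34729/12281 - 126/(22 - ½*2025 + 855/2) = -34729/12281 - 126/(22 - 2025/2 + 855/2) = -34729/12281 - 126/(-563) = -34729/12281 - 126*(-1/563) = -34729/12281 + 126/563 = -18005021/6914203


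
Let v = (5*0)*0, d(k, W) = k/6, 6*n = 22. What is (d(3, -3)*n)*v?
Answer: 0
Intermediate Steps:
n = 11/3 (n = (⅙)*22 = 11/3 ≈ 3.6667)
d(k, W) = k/6 (d(k, W) = k*(⅙) = k/6)
v = 0 (v = 0*0 = 0)
(d(3, -3)*n)*v = (((⅙)*3)*(11/3))*0 = ((½)*(11/3))*0 = (11/6)*0 = 0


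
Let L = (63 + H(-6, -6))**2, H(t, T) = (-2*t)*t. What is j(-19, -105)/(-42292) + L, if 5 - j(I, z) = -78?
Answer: 3425569/42292 ≈ 80.998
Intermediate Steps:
H(t, T) = -2*t**2
j(I, z) = 83 (j(I, z) = 5 - 1*(-78) = 5 + 78 = 83)
L = 81 (L = (63 - 2*(-6)**2)**2 = (63 - 2*36)**2 = (63 - 72)**2 = (-9)**2 = 81)
j(-19, -105)/(-42292) + L = 83/(-42292) + 81 = 83*(-1/42292) + 81 = -83/42292 + 81 = 3425569/42292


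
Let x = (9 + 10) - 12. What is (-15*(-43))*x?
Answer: 4515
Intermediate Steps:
x = 7 (x = 19 - 12 = 7)
(-15*(-43))*x = -15*(-43)*7 = 645*7 = 4515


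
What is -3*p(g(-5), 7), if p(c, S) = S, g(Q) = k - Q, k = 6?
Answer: -21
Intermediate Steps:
g(Q) = 6 - Q
-3*p(g(-5), 7) = -3*7 = -1*21 = -21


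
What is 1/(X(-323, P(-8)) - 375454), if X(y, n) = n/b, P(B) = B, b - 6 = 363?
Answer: -369/138542534 ≈ -2.6634e-6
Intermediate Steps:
b = 369 (b = 6 + 363 = 369)
X(y, n) = n/369
1/(X(-323, P(-8)) - 375454) = 1/((1/369)*(-8) - 375454) = 1/(-8/369 - 375454) = 1/(-138542534/369) = -369/138542534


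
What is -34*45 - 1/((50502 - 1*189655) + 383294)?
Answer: -373535731/244141 ≈ -1530.0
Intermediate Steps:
-34*45 - 1/((50502 - 1*189655) + 383294) = -1530 - 1/((50502 - 189655) + 383294) = -1530 - 1/(-139153 + 383294) = -1530 - 1/244141 = -373535731/244141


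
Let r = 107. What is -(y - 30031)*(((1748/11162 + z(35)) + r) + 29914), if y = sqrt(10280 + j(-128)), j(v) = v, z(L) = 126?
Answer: 5052754219711/5581 - 1009507686*sqrt(282)/5581 ≈ 9.0231e+8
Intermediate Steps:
y = 6*sqrt(282) (y = sqrt(10280 - 128) = sqrt(10152) = 6*sqrt(282) ≈ 100.76)
-(y - 30031)*(((1748/11162 + z(35)) + r) + 29914) = -(6*sqrt(282) - 30031)*(((1748/11162 + 126) + 107) + 29914) = -(-30031 + 6*sqrt(282))*(((1748*(1/11162) + 126) + 107) + 29914) = -(-30031 + 6*sqrt(282))*(((874/5581 + 126) + 107) + 29914) = -(-30031 + 6*sqrt(282))*((704080/5581 + 107) + 29914) = -(-30031 + 6*sqrt(282))*(1301247/5581 + 29914) = -(-30031 + 6*sqrt(282))*168251281/5581 = -(-5052754219711/5581 + 1009507686*sqrt(282)/5581) = 5052754219711/5581 - 1009507686*sqrt(282)/5581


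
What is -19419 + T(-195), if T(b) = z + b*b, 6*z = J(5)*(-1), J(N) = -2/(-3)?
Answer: 167453/9 ≈ 18606.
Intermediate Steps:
J(N) = 2/3 (J(N) = -2*(-1/3) = 2/3)
z = -1/9 (z = ((2/3)*(-1))/6 = (1/6)*(-2/3) = -1/9 ≈ -0.11111)
T(b) = -1/9 + b**2 (T(b) = -1/9 + b*b = -1/9 + b**2)
-19419 + T(-195) = -19419 + (-1/9 + (-195)**2) = -19419 + (-1/9 + 38025) = -19419 + 342224/9 = 167453/9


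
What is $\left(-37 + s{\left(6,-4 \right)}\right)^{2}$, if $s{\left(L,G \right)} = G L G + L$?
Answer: $4225$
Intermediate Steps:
$s{\left(L,G \right)} = L + L G^{2}$ ($s{\left(L,G \right)} = L G^{2} + L = L + L G^{2}$)
$\left(-37 + s{\left(6,-4 \right)}\right)^{2} = \left(-37 + 6 \left(1 + \left(-4\right)^{2}\right)\right)^{2} = \left(-37 + 6 \left(1 + 16\right)\right)^{2} = \left(-37 + 6 \cdot 17\right)^{2} = \left(-37 + 102\right)^{2} = 65^{2} = 4225$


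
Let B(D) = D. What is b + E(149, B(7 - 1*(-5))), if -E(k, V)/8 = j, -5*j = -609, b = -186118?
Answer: -935462/5 ≈ -1.8709e+5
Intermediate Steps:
j = 609/5 (j = -1/5*(-609) = 609/5 ≈ 121.80)
E(k, V) = -4872/5 (E(k, V) = -8*609/5 = -4872/5)
b + E(149, B(7 - 1*(-5))) = -186118 - 4872/5 = -935462/5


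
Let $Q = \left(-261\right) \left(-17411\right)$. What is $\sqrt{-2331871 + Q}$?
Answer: $20 \sqrt{5531} \approx 1487.4$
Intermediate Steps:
$Q = 4544271$
$\sqrt{-2331871 + Q} = \sqrt{-2331871 + 4544271} = \sqrt{2212400} = 20 \sqrt{5531}$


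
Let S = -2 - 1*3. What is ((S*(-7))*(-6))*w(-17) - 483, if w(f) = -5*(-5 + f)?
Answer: -23583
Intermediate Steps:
S = -5 (S = -2 - 3 = -5)
w(f) = 25 - 5*f
((S*(-7))*(-6))*w(-17) - 483 = (-5*(-7)*(-6))*(25 - 5*(-17)) - 483 = (35*(-6))*(25 + 85) - 483 = -210*110 - 483 = -23100 - 483 = -23583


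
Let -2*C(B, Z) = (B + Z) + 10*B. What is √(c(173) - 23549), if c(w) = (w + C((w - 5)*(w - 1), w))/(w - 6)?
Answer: 7*I*√55778334/334 ≈ 156.53*I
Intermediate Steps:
C(B, Z) = -11*B/2 - Z/2 (C(B, Z) = -((B + Z) + 10*B)/2 = -(Z + 11*B)/2 = -11*B/2 - Z/2)
c(w) = (w/2 - 11*(-1 + w)*(-5 + w)/2)/(-6 + w) (c(w) = (w + (-11*(w - 5)*(w - 1)/2 - w/2))/(w - 6) = (w + (-11*(-5 + w)*(-1 + w)/2 - w/2))/(-6 + w) = (w + (-11*(-1 + w)*(-5 + w)/2 - w/2))/(-6 + w) = (w + (-w/2 - 11*(-1 + w)*(-5 + w)/2))/(-6 + w) = (w/2 - 11*(-1 + w)*(-5 + w)/2)/(-6 + w))
√(c(173) - 23549) = √((-55 - 11*173² + 67*173)/(2*(-6 + 173)) - 23549) = √((½)*(-55 - 11*29929 + 11591)/167 - 23549) = √((½)*(1/167)*(-55 - 329219 + 11591) - 23549) = √((½)*(1/167)*(-317683) - 23549) = √(-317683/334 - 23549) = √(-8183049/334) = 7*I*√55778334/334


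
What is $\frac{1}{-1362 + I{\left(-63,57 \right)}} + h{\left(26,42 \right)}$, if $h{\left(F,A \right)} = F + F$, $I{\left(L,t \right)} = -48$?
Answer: $\frac{73319}{1410} \approx 51.999$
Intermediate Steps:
$h{\left(F,A \right)} = 2 F$
$\frac{1}{-1362 + I{\left(-63,57 \right)}} + h{\left(26,42 \right)} = \frac{1}{-1362 - 48} + 2 \cdot 26 = \frac{1}{-1410} + 52 = - \frac{1}{1410} + 52 = \frac{73319}{1410}$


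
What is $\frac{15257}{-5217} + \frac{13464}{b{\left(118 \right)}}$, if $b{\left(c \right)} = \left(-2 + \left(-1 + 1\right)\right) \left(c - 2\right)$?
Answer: $- \frac{9222664}{151293} \approx -60.959$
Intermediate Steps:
$b{\left(c \right)} = 4 - 2 c$ ($b{\left(c \right)} = \left(-2 + 0\right) \left(-2 + c\right) = - 2 \left(-2 + c\right) = 4 - 2 c$)
$\frac{15257}{-5217} + \frac{13464}{b{\left(118 \right)}} = \frac{15257}{-5217} + \frac{13464}{4 - 236} = 15257 \left(- \frac{1}{5217}\right) + \frac{13464}{4 - 236} = - \frac{15257}{5217} + \frac{13464}{-232} = - \frac{15257}{5217} + 13464 \left(- \frac{1}{232}\right) = - \frac{15257}{5217} - \frac{1683}{29} = - \frac{9222664}{151293}$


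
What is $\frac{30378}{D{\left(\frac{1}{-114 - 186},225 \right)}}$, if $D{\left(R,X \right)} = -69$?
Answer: $- \frac{10126}{23} \approx -440.26$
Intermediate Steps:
$\frac{30378}{D{\left(\frac{1}{-114 - 186},225 \right)}} = \frac{30378}{-69} = 30378 \left(- \frac{1}{69}\right) = - \frac{10126}{23}$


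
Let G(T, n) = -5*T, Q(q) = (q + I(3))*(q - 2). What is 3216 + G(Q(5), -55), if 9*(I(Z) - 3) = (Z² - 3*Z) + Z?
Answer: 3091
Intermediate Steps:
I(Z) = 3 - 2*Z/9 + Z²/9 (I(Z) = 3 + ((Z² - 3*Z) + Z)/9 = 3 + (Z² - 2*Z)/9 = 3 + (-2*Z/9 + Z²/9) = 3 - 2*Z/9 + Z²/9)
Q(q) = (-2 + q)*(10/3 + q) (Q(q) = (q + (3 - 2/9*3 + (⅑)*3²))*(q - 2) = (q + (3 - ⅔ + (⅑)*9))*(-2 + q) = (q + (3 - ⅔ + 1))*(-2 + q) = (q + 10/3)*(-2 + q) = (10/3 + q)*(-2 + q) = (-2 + q)*(10/3 + q))
3216 + G(Q(5), -55) = 3216 - 5*(-20/3 + 5² + (4/3)*5) = 3216 - 5*(-20/3 + 25 + 20/3) = 3216 - 5*25 = 3216 - 125 = 3091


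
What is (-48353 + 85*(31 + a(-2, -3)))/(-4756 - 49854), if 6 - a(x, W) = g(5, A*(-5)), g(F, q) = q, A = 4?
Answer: 21754/27305 ≈ 0.79670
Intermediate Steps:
a(x, W) = 26 (a(x, W) = 6 - 4*(-5) = 6 - 1*(-20) = 6 + 20 = 26)
(-48353 + 85*(31 + a(-2, -3)))/(-4756 - 49854) = (-48353 + 85*(31 + 26))/(-4756 - 49854) = (-48353 + 85*57)/(-54610) = (-48353 + 4845)*(-1/54610) = -43508*(-1/54610) = 21754/27305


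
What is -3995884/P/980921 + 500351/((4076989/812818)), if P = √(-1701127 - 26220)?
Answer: 406694299118/4076989 + 3995884*I*√1727347/1694390946587 ≈ 99754.0 + 0.0030995*I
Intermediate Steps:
P = I*√1727347 (P = √(-1727347) = I*√1727347 ≈ 1314.3*I)
-3995884/P/980921 + 500351/((4076989/812818)) = -3995884*(-I*√1727347/1727347)/980921 + 500351/((4076989/812818)) = -(-3995884)*I*√1727347/1727347*(1/980921) + 500351/((4076989*(1/812818))) = (3995884*I*√1727347/1727347)*(1/980921) + 500351/(4076989/812818) = 3995884*I*√1727347/1694390946587 + 500351*(812818/4076989) = 3995884*I*√1727347/1694390946587 + 406694299118/4076989 = 406694299118/4076989 + 3995884*I*√1727347/1694390946587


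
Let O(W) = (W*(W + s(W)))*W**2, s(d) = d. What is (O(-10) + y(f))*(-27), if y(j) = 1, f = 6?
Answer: -540027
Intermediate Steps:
O(W) = 2*W**4 (O(W) = (W*(W + W))*W**2 = (W*(2*W))*W**2 = (2*W**2)*W**2 = 2*W**4)
(O(-10) + y(f))*(-27) = (2*(-10)**4 + 1)*(-27) = (2*10000 + 1)*(-27) = (20000 + 1)*(-27) = 20001*(-27) = -540027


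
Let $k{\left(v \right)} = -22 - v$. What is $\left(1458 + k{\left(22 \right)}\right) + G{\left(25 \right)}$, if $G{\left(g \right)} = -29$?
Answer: $1385$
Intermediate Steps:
$\left(1458 + k{\left(22 \right)}\right) + G{\left(25 \right)} = \left(1458 - 44\right) - 29 = 1414 - 29 = 1385$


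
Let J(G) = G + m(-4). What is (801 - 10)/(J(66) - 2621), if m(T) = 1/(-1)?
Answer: -791/2556 ≈ -0.30947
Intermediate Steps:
m(T) = -1
J(G) = -1 + G (J(G) = G - 1 = -1 + G)
(801 - 10)/(J(66) - 2621) = (801 - 10)/((-1 + 66) - 2621) = 791/(65 - 2621) = 791/(-2556) = 791*(-1/2556) = -791/2556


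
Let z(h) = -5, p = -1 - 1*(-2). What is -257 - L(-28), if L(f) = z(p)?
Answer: -252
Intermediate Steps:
p = 1 (p = -1 + 2 = 1)
L(f) = -5
-257 - L(-28) = -257 - 1*(-5) = -257 + 5 = -252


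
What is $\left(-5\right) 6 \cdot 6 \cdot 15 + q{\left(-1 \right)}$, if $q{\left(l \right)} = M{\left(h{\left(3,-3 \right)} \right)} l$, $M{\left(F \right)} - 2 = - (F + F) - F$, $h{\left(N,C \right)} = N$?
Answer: $-2693$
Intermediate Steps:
$M{\left(F \right)} = 2 - 3 F$
$q{\left(l \right)} = - 7 l$ ($q{\left(l \right)} = \left(2 - 9\right) l = - 7 l$)
$\left(-5\right) 6 \cdot 6 \cdot 15 + q{\left(-1 \right)} = \left(-5\right) 6 \cdot 6 \cdot 15 - -7 = \left(-30\right) 6 \cdot 15 + 7 = \left(-180\right) 15 + 7 = -2700 + 7 = -2693$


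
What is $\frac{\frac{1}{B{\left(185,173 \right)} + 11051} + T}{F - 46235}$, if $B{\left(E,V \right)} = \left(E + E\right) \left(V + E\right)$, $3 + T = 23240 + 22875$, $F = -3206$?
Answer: $- \frac{6617579233}{7095327351} \approx -0.93267$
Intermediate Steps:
$T = 46112$ ($T = -3 + \left(23240 + 22875\right) = -3 + 46115 = 46112$)
$B{\left(E,V \right)} = 2 E \left(E + V\right)$
$\frac{\frac{1}{B{\left(185,173 \right)} + 11051} + T}{F - 46235} = \frac{\frac{1}{2 \cdot 185 \left(185 + 173\right) + 11051} + 46112}{-3206 - 46235} = \frac{\frac{1}{2 \cdot 185 \cdot 358 + 11051} + 46112}{-49441} = \left(\frac{1}{132460 + 11051} + 46112\right) \left(- \frac{1}{49441}\right) = \left(\frac{1}{143511} + 46112\right) \left(- \frac{1}{49441}\right) = \frac{6617579233}{143511} \left(- \frac{1}{49441}\right) = - \frac{6617579233}{7095327351}$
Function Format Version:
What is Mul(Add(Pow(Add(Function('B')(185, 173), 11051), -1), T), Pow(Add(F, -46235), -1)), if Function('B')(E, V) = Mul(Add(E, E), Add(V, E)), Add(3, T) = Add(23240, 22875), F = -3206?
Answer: Rational(-6617579233, 7095327351) ≈ -0.93267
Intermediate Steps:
T = 46112 (T = Add(-3, Add(23240, 22875)) = Add(-3, 46115) = 46112)
Function('B')(E, V) = Mul(2, E, Add(E, V)) (Function('B')(E, V) = Mul(Mul(2, E), Add(E, V)) = Mul(2, E, Add(E, V)))
Mul(Add(Pow(Add(Function('B')(185, 173), 11051), -1), T), Pow(Add(F, -46235), -1)) = Mul(Add(Pow(Add(Mul(2, 185, Add(185, 173)), 11051), -1), 46112), Pow(Add(-3206, -46235), -1)) = Mul(Add(Pow(Add(Mul(2, 185, 358), 11051), -1), 46112), Pow(-49441, -1)) = Mul(Add(Pow(Add(132460, 11051), -1), 46112), Rational(-1, 49441)) = Mul(Add(Pow(143511, -1), 46112), Rational(-1, 49441)) = Mul(Add(Rational(1, 143511), 46112), Rational(-1, 49441)) = Mul(Rational(6617579233, 143511), Rational(-1, 49441)) = Rational(-6617579233, 7095327351)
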